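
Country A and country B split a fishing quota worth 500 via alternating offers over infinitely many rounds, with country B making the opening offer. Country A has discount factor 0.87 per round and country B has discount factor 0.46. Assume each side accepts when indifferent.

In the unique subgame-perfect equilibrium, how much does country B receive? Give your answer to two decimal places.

Let x be country B's share when country B proposes and y be country A's share when country A proposes.
Country A accepts iff offered ≥ 0.87·y, so x = 500 − 0.87y. Symmetrically y = 500 − 0.46x.
Substituting: x = 500 − 0.87(500 − 0.46x), giving x(1 − 0.46·0.87) = 500(1 − 0.87).
So x = 500 × 0.13 / 0.5998 ≈ 108.3695, and country A receives 500 − x ≈ 391.6305.

108.37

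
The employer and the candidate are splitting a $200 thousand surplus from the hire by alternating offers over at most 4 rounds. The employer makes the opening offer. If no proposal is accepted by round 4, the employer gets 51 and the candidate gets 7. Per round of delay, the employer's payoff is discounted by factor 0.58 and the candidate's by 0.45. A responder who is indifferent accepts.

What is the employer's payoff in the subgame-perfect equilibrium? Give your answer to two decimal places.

Work backward from the last round.
Round 4 (the candidate proposes): the employer gets 51 if talks fail, so the candidate offers 51 and keeps 149.
Round 3 (the employer proposes): the candidate can get 149 next round, worth 0.45 × 149 = 67.05 now. The employer offers 67.05 and keeps 200 − 67.05 = 132.95.
Round 2 (the candidate proposes): the employer can get 132.95 next round, worth 0.58 × 132.95 = 77.111 now; the candidate offers that and keeps 122.889.
Round 1 (the employer proposes): the candidate can get 122.889 next round, worth 0.45 × 122.889 = 55.30005 now. The employer offers 55.30005 and keeps 200 − 55.30005 = 144.69995.

144.70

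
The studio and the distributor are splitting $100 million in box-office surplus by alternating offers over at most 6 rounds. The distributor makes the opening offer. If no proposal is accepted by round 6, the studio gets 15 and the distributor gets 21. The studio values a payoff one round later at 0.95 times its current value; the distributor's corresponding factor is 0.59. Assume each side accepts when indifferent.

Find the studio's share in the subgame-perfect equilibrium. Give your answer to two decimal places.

Round 6 (the studio proposes): the distributor gets 21 if talks fail, so the studio offers 21 and keeps 79.
Round 5 (the distributor proposes): the studio can get 79 next round, worth 0.95 × 79 = 75.05 now. The distributor offers 75.05 and keeps 100 − 75.05 = 24.95.
Round 4 (the studio proposes): the distributor can get 24.95 next round, worth 0.59 × 24.95 = 14.7205 now, so the studio offers 14.7205, keeping 85.2795.
Round 3 (the distributor proposes): the studio can get 85.2795 next round, worth 0.95 × 85.2795 = 81.015525 now, so the distributor offers 81.015525, keeping 18.984475.
Round 2 (the studio proposes): the distributor can get 18.984475 next round, worth 0.59 × 18.984475 = 11.20084025 now; the studio offers that and keeps 88.79915975.
Round 1 (the distributor proposes): the studio can get 88.79915975 next round, worth 0.95 × 88.79915975 = 84.3592017625 now, so the distributor offers 84.3592017625, keeping 15.6407982375.

84.36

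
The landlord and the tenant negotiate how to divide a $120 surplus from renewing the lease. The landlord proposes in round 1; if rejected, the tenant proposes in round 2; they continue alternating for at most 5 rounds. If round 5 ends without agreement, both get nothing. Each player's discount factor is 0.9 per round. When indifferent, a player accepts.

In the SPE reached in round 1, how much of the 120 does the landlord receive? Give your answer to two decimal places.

100.45

Solve by backward induction from round 5.
Round 5 (the landlord proposes): the tenant will accept anything ≥ 0, so the landlord offers 0 and keeps 120.
Round 4 (the tenant proposes): the landlord can get 120 next round, worth 0.9 × 120 = 108 now, so the tenant offers 108, keeping 12.
Round 3 (the landlord proposes): the tenant can get 12 next round, worth 0.9 × 12 = 10.8 now. The landlord offers 10.8 and keeps 120 − 10.8 = 109.2.
Round 2 (the tenant proposes): the landlord can get 109.2 next round, worth 0.9 × 109.2 = 98.28 now, so the tenant offers 98.28, keeping 21.72.
Round 1 (the landlord proposes): the tenant can get 21.72 next round, worth 0.9 × 21.72 = 19.548 now. The landlord offers 19.548 and keeps 120 − 19.548 = 100.452.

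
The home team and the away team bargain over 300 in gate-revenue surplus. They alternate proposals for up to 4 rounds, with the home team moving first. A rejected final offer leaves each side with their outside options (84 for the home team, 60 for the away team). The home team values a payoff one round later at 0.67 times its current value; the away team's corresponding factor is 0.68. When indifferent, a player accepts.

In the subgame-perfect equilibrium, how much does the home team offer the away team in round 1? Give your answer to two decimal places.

134.24

Round 4 (the away team proposes): the home team gets 84 if talks fail, so the away team offers 84 and keeps 216.
Round 3 (the home team proposes): the away team can get 216 next round, worth 0.68 × 216 = 146.88 now. The home team offers 146.88 and keeps 300 − 146.88 = 153.12.
Round 2 (the away team proposes): the home team can get 153.12 next round, worth 0.67 × 153.12 = 102.5904 now; the away team offers that and keeps 197.4096.
Round 1 (the home team proposes): the away team can get 197.4096 next round, worth 0.68 × 197.4096 = 134.238528 now; the home team offers that and keeps 165.761472.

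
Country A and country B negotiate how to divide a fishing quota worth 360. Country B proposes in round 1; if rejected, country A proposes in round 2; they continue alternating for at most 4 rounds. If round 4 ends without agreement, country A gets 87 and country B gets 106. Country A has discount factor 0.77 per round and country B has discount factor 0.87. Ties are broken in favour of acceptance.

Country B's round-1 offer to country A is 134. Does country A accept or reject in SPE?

Reject

Work out country A's continuation value if the offer is rejected.
Round 4 (country A proposes): country B gets 106 if talks fail, so country A offers 106 and keeps 254.
Round 3 (country B proposes): country A can get 254 next round, worth 0.77 × 254 = 195.58 now; country B offers that and keeps 164.42.
Round 2 (country A proposes): country B can get 164.42 next round, worth 0.87 × 164.42 = 143.0454 now. Country A offers 143.0454 and keeps 360 − 143.0454 = 216.9546.
So by rejecting in round 1, country A gets 216.9546 next round, worth 0.77 × 216.9546 = 167.055042 now.
Offer 134 < 167.055042, so country A rejects.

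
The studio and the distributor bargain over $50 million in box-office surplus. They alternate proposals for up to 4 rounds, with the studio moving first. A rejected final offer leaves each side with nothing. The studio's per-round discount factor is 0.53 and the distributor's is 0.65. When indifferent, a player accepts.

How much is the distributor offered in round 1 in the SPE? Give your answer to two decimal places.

26.47

Round 4 (the distributor proposes): the studio will accept anything ≥ 0, so the distributor offers 0 and keeps 50.
Round 3 (the studio proposes): the distributor can get 50 next round, worth 0.65 × 50 = 32.5 now; the studio offers that and keeps 17.5.
Round 2 (the distributor proposes): the studio can get 17.5 next round, worth 0.53 × 17.5 = 9.275 now. The distributor offers 9.275 and keeps 50 − 9.275 = 40.725.
Round 1 (the studio proposes): the distributor can get 40.725 next round, worth 0.65 × 40.725 = 26.47125 now; the studio offers that and keeps 23.52875.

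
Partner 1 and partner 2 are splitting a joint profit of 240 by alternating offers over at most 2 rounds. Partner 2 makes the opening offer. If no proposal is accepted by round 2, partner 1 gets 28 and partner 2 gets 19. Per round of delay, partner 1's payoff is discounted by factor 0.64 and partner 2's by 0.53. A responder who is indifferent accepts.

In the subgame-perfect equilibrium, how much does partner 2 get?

98.56

Round 2 (partner 1 proposes): partner 2 gets 19 if talks fail, so partner 1 offers 19 and keeps 221.
Round 1 (partner 2 proposes): partner 1 can get 221 next round, worth 0.64 × 221 = 141.44 now. Partner 2 offers 141.44 and keeps 240 − 141.44 = 98.56.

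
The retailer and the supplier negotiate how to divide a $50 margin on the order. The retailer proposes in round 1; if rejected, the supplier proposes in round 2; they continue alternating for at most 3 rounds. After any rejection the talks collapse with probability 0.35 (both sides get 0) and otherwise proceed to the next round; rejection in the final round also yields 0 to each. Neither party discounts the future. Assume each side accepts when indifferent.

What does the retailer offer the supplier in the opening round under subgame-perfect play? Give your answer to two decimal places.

Round 3 (the retailer proposes): rejection yields 0 for the supplier; the retailer offers 0 and keeps 50.
Round 2 (the supplier proposes): rejecting gives the retailer an expected 0.65 × 50 = 32.5; the supplier offers that and keeps 17.5.
Round 1 (the retailer proposes): rejecting gives the supplier an expected 0.65 × 17.5 = 11.375. The retailer offers 11.375 and keeps 50 − 11.375 = 38.625.

11.38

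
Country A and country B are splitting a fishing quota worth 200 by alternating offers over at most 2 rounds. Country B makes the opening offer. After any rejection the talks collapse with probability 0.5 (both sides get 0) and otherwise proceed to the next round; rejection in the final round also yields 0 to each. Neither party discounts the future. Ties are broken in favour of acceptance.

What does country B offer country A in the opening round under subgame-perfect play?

Round 2 (country A proposes): rejection yields 0 for country B; country A offers 0 and keeps 200.
Round 1 (country B proposes): rejecting gives country A an expected 0.5 × 200 = 100. Country B offers 100 and keeps 200 − 100 = 100.

100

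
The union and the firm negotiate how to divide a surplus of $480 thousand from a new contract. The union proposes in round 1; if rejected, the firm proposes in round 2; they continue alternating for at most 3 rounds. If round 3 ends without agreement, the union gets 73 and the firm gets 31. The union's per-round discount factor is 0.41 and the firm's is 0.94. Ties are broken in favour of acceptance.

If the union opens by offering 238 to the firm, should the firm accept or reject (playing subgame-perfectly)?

Reject

Round 3 (the union proposes): the firm gets 31 if talks fail, so the union offers 31 and keeps 449.
Round 2 (the firm proposes): the union can get 449 next round, worth 0.41 × 449 = 184.09 now, so the firm offers 184.09, keeping 295.91.
So by rejecting in round 1, the firm gets 295.91 next round, worth 0.94 × 295.91 = 278.1554 now.
Offer 238 < 278.1554, so the firm rejects.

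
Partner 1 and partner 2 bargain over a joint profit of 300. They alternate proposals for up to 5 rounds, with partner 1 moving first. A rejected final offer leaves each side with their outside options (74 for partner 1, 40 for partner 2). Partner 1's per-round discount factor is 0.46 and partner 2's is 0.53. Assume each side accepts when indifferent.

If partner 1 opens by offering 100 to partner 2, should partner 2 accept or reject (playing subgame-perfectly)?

Reject

Work out partner 2's continuation value if the offer is rejected.
Round 5 (partner 1 proposes): partner 2 gets 40 if talks fail, so partner 1 offers 40 and keeps 260.
Round 4 (partner 2 proposes): partner 1 can get 260 next round, worth 0.46 × 260 = 119.6 now. Partner 2 offers 119.6 and keeps 300 − 119.6 = 180.4.
Round 3 (partner 1 proposes): partner 2 can get 180.4 next round, worth 0.53 × 180.4 = 95.612 now, so partner 1 offers 95.612, keeping 204.388.
Round 2 (partner 2 proposes): partner 1 can get 204.388 next round, worth 0.46 × 204.388 = 94.01848 now, so partner 2 offers 94.01848, keeping 205.98152.
So by rejecting in round 1, partner 2 gets 205.98152 next round, worth 0.53 × 205.98152 = 109.1702056 now.
Offer 100 < 109.1702056, so partner 2 rejects.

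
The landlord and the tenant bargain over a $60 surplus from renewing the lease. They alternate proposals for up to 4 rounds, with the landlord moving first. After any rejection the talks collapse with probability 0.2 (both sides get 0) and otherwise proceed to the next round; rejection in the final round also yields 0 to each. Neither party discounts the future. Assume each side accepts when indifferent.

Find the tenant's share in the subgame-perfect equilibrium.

Round 4 (the tenant proposes): rejection yields 0 for the landlord; the tenant offers 0 and keeps 60.
Round 3 (the landlord proposes): rejecting gives the tenant an expected 0.8 × 60 = 48. The landlord offers 48 and keeps 60 − 48 = 12.
Round 2 (the tenant proposes): rejecting gives the landlord an expected 0.8 × 12 = 9.6; the tenant offers that and keeps 50.4.
Round 1 (the landlord proposes): rejecting gives the tenant an expected 0.8 × 50.4 = 40.32, so the landlord offers 40.32, keeping 19.68.

40.32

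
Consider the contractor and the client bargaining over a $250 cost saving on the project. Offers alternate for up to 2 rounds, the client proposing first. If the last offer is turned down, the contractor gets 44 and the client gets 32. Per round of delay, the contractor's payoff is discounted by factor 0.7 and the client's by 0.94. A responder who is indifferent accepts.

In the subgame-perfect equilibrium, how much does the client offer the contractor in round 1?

152.6

Round 2 (the contractor proposes): the client gets 32 if talks fail, so the contractor offers 32 and keeps 218.
Round 1 (the client proposes): the contractor can get 218 next round, worth 0.7 × 218 = 152.6 now. The client offers 152.6 and keeps 250 − 152.6 = 97.4.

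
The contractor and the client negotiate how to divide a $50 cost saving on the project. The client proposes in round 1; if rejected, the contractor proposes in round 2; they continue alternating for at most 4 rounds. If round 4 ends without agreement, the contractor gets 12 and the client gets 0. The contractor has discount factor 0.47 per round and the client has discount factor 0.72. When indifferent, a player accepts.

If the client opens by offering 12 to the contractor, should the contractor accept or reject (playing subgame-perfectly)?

Reject

Round 4 (the contractor proposes): the client will accept anything ≥ 0, so the contractor offers 0 and keeps 50.
Round 3 (the client proposes): the contractor can get 50 next round, worth 0.47 × 50 = 23.5 now, so the client offers 23.5, keeping 26.5.
Round 2 (the contractor proposes): the client can get 26.5 next round, worth 0.72 × 26.5 = 19.08 now, so the contractor offers 19.08, keeping 30.92.
So by rejecting in round 1, the contractor gets 30.92 next round, worth 0.47 × 30.92 = 14.5324 now.
Offer 12 < 14.5324, so the contractor rejects.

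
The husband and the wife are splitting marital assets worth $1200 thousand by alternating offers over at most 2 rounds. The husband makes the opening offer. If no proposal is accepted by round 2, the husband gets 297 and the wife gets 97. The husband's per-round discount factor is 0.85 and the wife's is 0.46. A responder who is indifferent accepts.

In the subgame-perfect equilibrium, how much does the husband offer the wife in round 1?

Round 2 (the wife proposes): the husband gets 297 if talks fail, so the wife offers 297 and keeps 903.
Round 1 (the husband proposes): the wife can get 903 next round, worth 0.46 × 903 = 415.38 now, so the husband offers 415.38, keeping 784.62.

415.38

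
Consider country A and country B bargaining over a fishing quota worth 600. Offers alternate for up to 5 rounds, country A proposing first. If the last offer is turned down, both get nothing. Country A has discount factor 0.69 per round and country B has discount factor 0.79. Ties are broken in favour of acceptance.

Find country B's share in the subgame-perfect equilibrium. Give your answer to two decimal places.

Round 5 (country A proposes): country B will accept anything ≥ 0, so country A offers 0 and keeps 600.
Round 4 (country B proposes): country A can get 600 next round, worth 0.69 × 600 = 414 now; country B offers that and keeps 186.
Round 3 (country A proposes): country B can get 186 next round, worth 0.79 × 186 = 146.94 now. Country A offers 146.94 and keeps 600 − 146.94 = 453.06.
Round 2 (country B proposes): country A can get 453.06 next round, worth 0.69 × 453.06 = 312.6114 now; country B offers that and keeps 287.3886.
Round 1 (country A proposes): country B can get 287.3886 next round, worth 0.79 × 287.3886 = 227.036994 now, so country A offers 227.036994, keeping 372.963006.

227.04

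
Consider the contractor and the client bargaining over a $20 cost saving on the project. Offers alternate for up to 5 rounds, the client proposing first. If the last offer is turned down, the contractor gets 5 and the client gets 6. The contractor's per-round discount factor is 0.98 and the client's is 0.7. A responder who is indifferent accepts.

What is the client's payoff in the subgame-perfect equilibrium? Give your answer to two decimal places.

7.73

Work backward from the last round.
Round 5 (the client proposes): the contractor gets 5 if talks fail, so the client offers 5 and keeps 15.
Round 4 (the contractor proposes): the client can get 15 next round, worth 0.7 × 15 = 10.5 now. The contractor offers 10.5 and keeps 20 − 10.5 = 9.5.
Round 3 (the client proposes): the contractor can get 9.5 next round, worth 0.98 × 9.5 = 9.31 now; the client offers that and keeps 10.69.
Round 2 (the contractor proposes): the client can get 10.69 next round, worth 0.7 × 10.69 = 7.483 now; the contractor offers that and keeps 12.517.
Round 1 (the client proposes): the contractor can get 12.517 next round, worth 0.98 × 12.517 = 12.26666 now, so the client offers 12.26666, keeping 7.73334.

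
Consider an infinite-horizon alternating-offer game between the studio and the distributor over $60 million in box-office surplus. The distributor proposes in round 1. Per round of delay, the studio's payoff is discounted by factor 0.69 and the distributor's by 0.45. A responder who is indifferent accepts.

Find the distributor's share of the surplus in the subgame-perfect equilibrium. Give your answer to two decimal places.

26.98

In a stationary SPE each proposer offers the other exactly their discounted continuation value.
If the distributor keeps x when proposing and the studio keeps y when proposing, then x = 60 − 0.69y and y = 60 − 0.45x.
Solving: x = 60(1 − 0.69) / (1 − 0.45·0.69) = 18.6 / 0.6895 ≈ 26.9761.
The studio gets 60 − 26.9761 ≈ 33.0239.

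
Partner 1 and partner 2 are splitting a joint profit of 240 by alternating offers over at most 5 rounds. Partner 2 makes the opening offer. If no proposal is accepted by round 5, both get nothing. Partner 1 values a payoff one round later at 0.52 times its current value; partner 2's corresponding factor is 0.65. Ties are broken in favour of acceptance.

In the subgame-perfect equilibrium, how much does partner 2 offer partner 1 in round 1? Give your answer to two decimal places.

By backward induction:
Round 5 (partner 2 proposes): partner 1 will accept anything ≥ 0, so partner 2 offers 0 and keeps 240.
Round 4 (partner 1 proposes): partner 2 can get 240 next round, worth 0.65 × 240 = 156 now; partner 1 offers that and keeps 84.
Round 3 (partner 2 proposes): partner 1 can get 84 next round, worth 0.52 × 84 = 43.68 now, so partner 2 offers 43.68, keeping 196.32.
Round 2 (partner 1 proposes): partner 2 can get 196.32 next round, worth 0.65 × 196.32 = 127.608 now. Partner 1 offers 127.608 and keeps 240 − 127.608 = 112.392.
Round 1 (partner 2 proposes): partner 1 can get 112.392 next round, worth 0.52 × 112.392 = 58.44384 now, so partner 2 offers 58.44384, keeping 181.55616.

58.44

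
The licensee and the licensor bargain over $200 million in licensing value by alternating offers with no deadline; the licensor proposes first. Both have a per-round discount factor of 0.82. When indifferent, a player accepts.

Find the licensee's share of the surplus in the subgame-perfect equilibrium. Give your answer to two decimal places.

90.11

When the licensor proposes, the licensee accepts any offer worth at least 0.82 times what the licensee would get by proposing next round; and vice versa.
This gives x = 200 − 0.82y and y = 200 − 0.82x, where x and y are each side's share when it proposes.
Hence (1 − 0.82·0.82)x = 200(1 − 0.82), i.e. 0.3276·x = 36.
x ≈ 109.8901; the licensee's share is 200 − x ≈ 90.1099.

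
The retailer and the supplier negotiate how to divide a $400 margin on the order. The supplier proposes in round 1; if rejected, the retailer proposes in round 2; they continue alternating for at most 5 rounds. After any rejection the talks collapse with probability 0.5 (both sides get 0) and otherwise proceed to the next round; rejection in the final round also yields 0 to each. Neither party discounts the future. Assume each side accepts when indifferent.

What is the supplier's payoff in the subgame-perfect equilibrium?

275

Round 5 (the supplier proposes): rejection yields 0 for the retailer; the supplier offers 0 and keeps 400.
Round 4 (the retailer proposes): rejecting gives the supplier an expected 0.5 × 400 = 200; the retailer offers that and keeps 200.
Round 3 (the supplier proposes): rejecting gives the retailer an expected 0.5 × 200 = 100; the supplier offers that and keeps 300.
Round 2 (the retailer proposes): rejecting gives the supplier an expected 0.5 × 300 = 150. The retailer offers 150 and keeps 400 − 150 = 250.
Round 1 (the supplier proposes): rejecting gives the retailer an expected 0.5 × 250 = 125, so the supplier offers 125, keeping 275.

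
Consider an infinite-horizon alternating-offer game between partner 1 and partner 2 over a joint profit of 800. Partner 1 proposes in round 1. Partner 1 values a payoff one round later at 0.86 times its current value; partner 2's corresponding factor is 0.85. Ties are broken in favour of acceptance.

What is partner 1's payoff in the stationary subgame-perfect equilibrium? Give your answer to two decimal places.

Let x be partner 1's share when partner 1 proposes and y be partner 2's share when partner 2 proposes.
Partner 2 accepts iff offered ≥ 0.85·y, so x = 800 − 0.85y. Symmetrically y = 800 − 0.86x.
Substituting: x = 800 − 0.85(800 − 0.86x), giving x(1 − 0.86·0.85) = 800(1 − 0.85).
So x = 800 × 0.15 / 0.269 ≈ 446.0967, and partner 2 receives 800 − x ≈ 353.9033.

446.10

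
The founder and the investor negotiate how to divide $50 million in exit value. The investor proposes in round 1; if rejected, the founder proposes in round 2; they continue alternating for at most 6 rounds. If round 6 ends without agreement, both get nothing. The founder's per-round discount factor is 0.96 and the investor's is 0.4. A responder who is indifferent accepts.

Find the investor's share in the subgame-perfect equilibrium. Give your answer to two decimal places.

3.06

By backward induction:
Round 6 (the founder proposes): the investor will accept anything ≥ 0, so the founder offers 0 and keeps 50.
Round 5 (the investor proposes): the founder can get 50 next round, worth 0.96 × 50 = 48 now; the investor offers that and keeps 2.
Round 4 (the founder proposes): the investor can get 2 next round, worth 0.4 × 2 = 0.8 now. The founder offers 0.8 and keeps 50 − 0.8 = 49.2.
Round 3 (the investor proposes): the founder can get 49.2 next round, worth 0.96 × 49.2 = 47.232 now. The investor offers 47.232 and keeps 50 − 47.232 = 2.768.
Round 2 (the founder proposes): the investor can get 2.768 next round, worth 0.4 × 2.768 = 1.1072 now. The founder offers 1.1072 and keeps 50 − 1.1072 = 48.8928.
Round 1 (the investor proposes): the founder can get 48.8928 next round, worth 0.96 × 48.8928 = 46.937088 now. The investor offers 46.937088 and keeps 50 − 46.937088 = 3.062912.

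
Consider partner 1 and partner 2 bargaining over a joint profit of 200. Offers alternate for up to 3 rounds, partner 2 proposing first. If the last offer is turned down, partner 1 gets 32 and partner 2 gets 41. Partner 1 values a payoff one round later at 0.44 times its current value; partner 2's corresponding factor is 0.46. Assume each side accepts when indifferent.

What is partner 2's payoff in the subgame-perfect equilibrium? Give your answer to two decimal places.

Round 3 (partner 2 proposes): partner 1 gets 32 if talks fail, so partner 2 offers 32 and keeps 168.
Round 2 (partner 1 proposes): partner 2 can get 168 next round, worth 0.46 × 168 = 77.28 now; partner 1 offers that and keeps 122.72.
Round 1 (partner 2 proposes): partner 1 can get 122.72 next round, worth 0.44 × 122.72 = 53.9968 now; partner 2 offers that and keeps 146.0032.

146.00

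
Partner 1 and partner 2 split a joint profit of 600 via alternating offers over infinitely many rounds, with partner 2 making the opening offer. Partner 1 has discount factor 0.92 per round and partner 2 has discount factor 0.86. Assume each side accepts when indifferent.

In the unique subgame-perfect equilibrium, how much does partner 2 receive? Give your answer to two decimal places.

Let x be partner 2's share when partner 2 proposes and y be partner 1's share when partner 1 proposes.
Partner 1 accepts iff offered ≥ 0.92·y, so x = 600 − 0.92y. Symmetrically y = 600 − 0.86x.
Substituting: x = 600 − 0.92(600 − 0.86x), giving x(1 − 0.86·0.92) = 600(1 − 0.92).
So x = 600 × 0.08 / 0.2088 ≈ 229.8851, and partner 1 receives 600 − x ≈ 370.1149.

229.89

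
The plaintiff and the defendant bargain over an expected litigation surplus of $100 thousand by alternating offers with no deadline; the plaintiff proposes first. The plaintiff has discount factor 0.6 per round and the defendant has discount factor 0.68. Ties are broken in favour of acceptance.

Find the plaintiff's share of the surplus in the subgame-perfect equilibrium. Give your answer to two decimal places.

When the plaintiff proposes, the defendant accepts any offer worth at least 0.68 times what the defendant would get by proposing next round; and vice versa.
This gives x = 100 − 0.68y and y = 100 − 0.6x, where x and y are each side's share when it proposes.
Hence (1 − 0.68·0.6)x = 100(1 − 0.68), i.e. 0.592·x = 32.
x ≈ 54.0541; the defendant's share is 100 − x ≈ 45.9459.

54.05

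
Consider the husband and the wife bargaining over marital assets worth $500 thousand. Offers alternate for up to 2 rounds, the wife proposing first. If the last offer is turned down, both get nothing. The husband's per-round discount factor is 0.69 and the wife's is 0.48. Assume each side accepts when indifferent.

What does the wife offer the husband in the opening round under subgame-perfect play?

345

Round 2 (the husband proposes): rejection yields 0 for the wife; the husband offers 0 and keeps 500.
Round 1 (the wife proposes): the husband can get 500 next round, worth 0.69 × 500 = 345 now; the wife offers that and keeps 155.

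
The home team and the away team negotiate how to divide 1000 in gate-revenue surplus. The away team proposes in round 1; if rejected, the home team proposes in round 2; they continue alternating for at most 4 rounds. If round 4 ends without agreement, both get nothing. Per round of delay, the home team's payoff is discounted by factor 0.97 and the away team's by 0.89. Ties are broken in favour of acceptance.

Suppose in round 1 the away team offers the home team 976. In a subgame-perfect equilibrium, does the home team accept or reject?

Accept

Round 4 (the home team proposes): the away team will accept anything ≥ 0, so the home team offers 0 and keeps 1000.
Round 3 (the away team proposes): the home team can get 1000 next round, worth 0.97 × 1000 = 970 now, so the away team offers 970, keeping 30.
Round 2 (the home team proposes): the away team can get 30 next round, worth 0.89 × 30 = 26.7 now; the home team offers that and keeps 973.3.
So by rejecting in round 1, the home team gets 973.3 next round, worth 0.97 × 973.3 = 944.101 now.
Offer 976 ≥ 944.101, so the home team accepts.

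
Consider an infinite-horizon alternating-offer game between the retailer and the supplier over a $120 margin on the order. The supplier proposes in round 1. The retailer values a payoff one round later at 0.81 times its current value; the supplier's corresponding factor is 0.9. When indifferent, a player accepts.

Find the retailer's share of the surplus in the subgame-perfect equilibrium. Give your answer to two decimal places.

In a stationary SPE each proposer offers the other exactly their discounted continuation value.
If the supplier keeps x when proposing and the retailer keeps y when proposing, then x = 120 − 0.81y and y = 120 − 0.9x.
Solving: x = 120(1 − 0.81) / (1 − 0.9·0.81) = 22.8 / 0.271 ≈ 84.1328.
The retailer gets 120 − 84.1328 ≈ 35.8672.

35.87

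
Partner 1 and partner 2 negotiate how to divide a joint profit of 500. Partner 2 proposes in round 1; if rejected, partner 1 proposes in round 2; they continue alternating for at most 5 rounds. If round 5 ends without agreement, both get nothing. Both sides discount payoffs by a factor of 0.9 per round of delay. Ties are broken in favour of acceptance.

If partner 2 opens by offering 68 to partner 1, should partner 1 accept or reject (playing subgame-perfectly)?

Round 5 (partner 2 proposes): rejection yields 0 for partner 1; partner 2 offers 0 and keeps 500.
Round 4 (partner 1 proposes): partner 2 can get 500 next round, worth 0.9 × 500 = 450 now; partner 1 offers that and keeps 50.
Round 3 (partner 2 proposes): partner 1 can get 50 next round, worth 0.9 × 50 = 45 now. Partner 2 offers 45 and keeps 500 − 45 = 455.
Round 2 (partner 1 proposes): partner 2 can get 455 next round, worth 0.9 × 455 = 409.5 now, so partner 1 offers 409.5, keeping 90.5.
So by rejecting in round 1, partner 1 gets 90.5 next round, worth 0.9 × 90.5 = 81.45 now.
Offer 68 < 81.45, so partner 1 rejects.

Reject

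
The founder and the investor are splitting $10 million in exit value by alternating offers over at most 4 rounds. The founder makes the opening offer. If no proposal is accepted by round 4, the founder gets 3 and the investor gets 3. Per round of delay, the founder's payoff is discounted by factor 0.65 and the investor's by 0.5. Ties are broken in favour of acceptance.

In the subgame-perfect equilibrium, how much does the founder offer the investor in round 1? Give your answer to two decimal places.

Solve by backward induction from round 4.
Round 4 (the investor proposes): the founder gets 3 if talks fail, so the investor offers 3 and keeps 7.
Round 3 (the founder proposes): the investor can get 7 next round, worth 0.5 × 7 = 3.5 now, so the founder offers 3.5, keeping 6.5.
Round 2 (the investor proposes): the founder can get 6.5 next round, worth 0.65 × 6.5 = 4.225 now, so the investor offers 4.225, keeping 5.775.
Round 1 (the founder proposes): the investor can get 5.775 next round, worth 0.5 × 5.775 = 2.8875 now; the founder offers that and keeps 7.1125.

2.89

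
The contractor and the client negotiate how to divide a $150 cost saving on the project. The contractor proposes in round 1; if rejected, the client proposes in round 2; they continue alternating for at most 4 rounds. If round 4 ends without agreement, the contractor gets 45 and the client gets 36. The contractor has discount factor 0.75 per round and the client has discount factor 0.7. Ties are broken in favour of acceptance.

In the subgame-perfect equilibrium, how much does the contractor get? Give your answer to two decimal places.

Work backward from the last round.
Round 4 (the client proposes): the contractor gets 45 if talks fail, so the client offers 45 and keeps 105.
Round 3 (the contractor proposes): the client can get 105 next round, worth 0.7 × 105 = 73.5 now. The contractor offers 73.5 and keeps 150 − 73.5 = 76.5.
Round 2 (the client proposes): the contractor can get 76.5 next round, worth 0.75 × 76.5 = 57.375 now; the client offers that and keeps 92.625.
Round 1 (the contractor proposes): the client can get 92.625 next round, worth 0.7 × 92.625 = 64.8375 now; the contractor offers that and keeps 85.1625.

85.16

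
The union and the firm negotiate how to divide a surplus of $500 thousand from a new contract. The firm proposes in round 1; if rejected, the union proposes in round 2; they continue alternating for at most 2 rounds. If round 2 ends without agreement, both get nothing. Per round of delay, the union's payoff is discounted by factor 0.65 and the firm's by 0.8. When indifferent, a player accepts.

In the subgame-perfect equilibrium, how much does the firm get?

Round 2 (the union proposes): rejection yields 0 for the firm; the union offers 0 and keeps 500.
Round 1 (the firm proposes): the union can get 500 next round, worth 0.65 × 500 = 325 now; the firm offers that and keeps 175.

175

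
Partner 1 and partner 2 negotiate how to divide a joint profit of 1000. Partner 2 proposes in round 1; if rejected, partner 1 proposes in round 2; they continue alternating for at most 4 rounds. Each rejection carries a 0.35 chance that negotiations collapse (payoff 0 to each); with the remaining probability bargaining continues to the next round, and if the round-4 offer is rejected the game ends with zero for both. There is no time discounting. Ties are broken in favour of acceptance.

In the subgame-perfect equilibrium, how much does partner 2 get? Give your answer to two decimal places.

497.88

Round 4 (partner 1 proposes): partner 2 will accept anything ≥ 0, so partner 1 offers 0 and keeps 1000.
Round 3 (partner 2 proposes): rejecting gives partner 1 an expected 0.65 × 1000 = 650. Partner 2 offers 650 and keeps 1000 − 650 = 350.
Round 2 (partner 1 proposes): rejecting gives partner 2 an expected 0.65 × 350 = 227.5. Partner 1 offers 227.5 and keeps 1000 − 227.5 = 772.5.
Round 1 (partner 2 proposes): rejecting gives partner 1 an expected 0.65 × 772.5 = 502.125, so partner 2 offers 502.125, keeping 497.875.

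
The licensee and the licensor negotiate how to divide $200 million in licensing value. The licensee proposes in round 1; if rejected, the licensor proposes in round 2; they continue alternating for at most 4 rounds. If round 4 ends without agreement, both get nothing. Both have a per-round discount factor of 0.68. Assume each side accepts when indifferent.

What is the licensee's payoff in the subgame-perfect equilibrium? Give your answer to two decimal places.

By backward induction:
Round 4 (the licensor proposes): the licensee will accept anything ≥ 0, so the licensor offers 0 and keeps 200.
Round 3 (the licensee proposes): the licensor can get 200 next round, worth 0.68 × 200 = 136 now, so the licensee offers 136, keeping 64.
Round 2 (the licensor proposes): the licensee can get 64 next round, worth 0.68 × 64 = 43.52 now; the licensor offers that and keeps 156.48.
Round 1 (the licensee proposes): the licensor can get 156.48 next round, worth 0.68 × 156.48 = 106.4064 now; the licensee offers that and keeps 93.5936.

93.59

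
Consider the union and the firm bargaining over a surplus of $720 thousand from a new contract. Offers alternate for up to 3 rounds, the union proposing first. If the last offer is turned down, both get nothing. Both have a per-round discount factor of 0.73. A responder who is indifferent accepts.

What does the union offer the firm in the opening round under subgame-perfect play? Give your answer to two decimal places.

141.91

Solve by backward induction from round 3.
Round 3 (the union proposes): rejection yields 0 for the firm; the union offers 0 and keeps 720.
Round 2 (the firm proposes): the union can get 720 next round, worth 0.73 × 720 = 525.6 now. The firm offers 525.6 and keeps 720 − 525.6 = 194.4.
Round 1 (the union proposes): the firm can get 194.4 next round, worth 0.73 × 194.4 = 141.912 now, so the union offers 141.912, keeping 578.088.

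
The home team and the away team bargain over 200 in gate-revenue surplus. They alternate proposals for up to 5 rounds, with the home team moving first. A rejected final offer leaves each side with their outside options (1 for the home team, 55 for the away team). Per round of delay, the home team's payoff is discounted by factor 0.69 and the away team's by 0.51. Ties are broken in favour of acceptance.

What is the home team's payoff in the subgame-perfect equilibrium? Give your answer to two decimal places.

Round 5 (the home team proposes): the away team gets 55 if talks fail, so the home team offers 55 and keeps 145.
Round 4 (the away team proposes): the home team can get 145 next round, worth 0.69 × 145 = 100.05 now; the away team offers that and keeps 99.95.
Round 3 (the home team proposes): the away team can get 99.95 next round, worth 0.51 × 99.95 = 50.9745 now; the home team offers that and keeps 149.0255.
Round 2 (the away team proposes): the home team can get 149.0255 next round, worth 0.69 × 149.0255 = 102.827595 now; the away team offers that and keeps 97.172405.
Round 1 (the home team proposes): the away team can get 97.172405 next round, worth 0.51 × 97.172405 = 49.55792655 now. The home team offers 49.55792655 and keeps 200 − 49.55792655 = 150.44207345.

150.44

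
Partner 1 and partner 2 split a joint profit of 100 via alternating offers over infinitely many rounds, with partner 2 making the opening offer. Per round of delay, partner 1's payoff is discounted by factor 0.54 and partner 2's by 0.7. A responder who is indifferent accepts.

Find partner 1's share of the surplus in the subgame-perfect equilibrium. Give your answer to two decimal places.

26.05

When partner 2 proposes, partner 1 accepts any offer worth at least 0.54 times what partner 1 would get by proposing next round; and vice versa.
This gives x = 100 − 0.54y and y = 100 − 0.7x, where x and y are each side's share when it proposes.
Hence (1 − 0.54·0.7)x = 100(1 − 0.54), i.e. 0.622·x = 46.
x ≈ 73.9550; partner 1's share is 100 − x ≈ 26.0450.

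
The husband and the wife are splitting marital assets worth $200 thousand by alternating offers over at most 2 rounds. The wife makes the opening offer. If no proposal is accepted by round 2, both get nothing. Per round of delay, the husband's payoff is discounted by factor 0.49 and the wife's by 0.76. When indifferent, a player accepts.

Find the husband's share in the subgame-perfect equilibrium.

Round 2 (the husband proposes): rejection yields 0 for the wife; the husband offers 0 and keeps 200.
Round 1 (the wife proposes): the husband can get 200 next round, worth 0.49 × 200 = 98 now. The wife offers 98 and keeps 200 − 98 = 102.

98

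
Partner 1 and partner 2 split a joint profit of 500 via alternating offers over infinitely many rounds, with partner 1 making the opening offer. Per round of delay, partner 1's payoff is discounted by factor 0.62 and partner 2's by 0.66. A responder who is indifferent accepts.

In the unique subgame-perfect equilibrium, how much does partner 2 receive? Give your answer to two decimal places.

When partner 1 proposes, partner 2 accepts any offer worth at least 0.66 times what partner 2 would get by proposing next round; and vice versa.
This gives x = 500 − 0.66y and y = 500 − 0.62x, where x and y are each side's share when it proposes.
Hence (1 − 0.66·0.62)x = 500(1 − 0.66), i.e. 0.5908·x = 170.
x ≈ 287.7454; partner 2's share is 500 − x ≈ 212.2546.

212.25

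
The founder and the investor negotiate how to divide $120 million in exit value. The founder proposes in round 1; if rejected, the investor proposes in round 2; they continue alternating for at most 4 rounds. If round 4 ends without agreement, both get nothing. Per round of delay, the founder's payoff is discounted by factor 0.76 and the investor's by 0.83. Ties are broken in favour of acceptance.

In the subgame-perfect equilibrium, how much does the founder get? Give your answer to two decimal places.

33.27

Solve by backward induction from round 4.
Round 4 (the investor proposes): the founder will accept anything ≥ 0, so the investor offers 0 and keeps 120.
Round 3 (the founder proposes): the investor can get 120 next round, worth 0.83 × 120 = 99.6 now. The founder offers 99.6 and keeps 120 − 99.6 = 20.4.
Round 2 (the investor proposes): the founder can get 20.4 next round, worth 0.76 × 20.4 = 15.504 now. The investor offers 15.504 and keeps 120 − 15.504 = 104.496.
Round 1 (the founder proposes): the investor can get 104.496 next round, worth 0.83 × 104.496 = 86.73168 now. The founder offers 86.73168 and keeps 120 − 86.73168 = 33.26832.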